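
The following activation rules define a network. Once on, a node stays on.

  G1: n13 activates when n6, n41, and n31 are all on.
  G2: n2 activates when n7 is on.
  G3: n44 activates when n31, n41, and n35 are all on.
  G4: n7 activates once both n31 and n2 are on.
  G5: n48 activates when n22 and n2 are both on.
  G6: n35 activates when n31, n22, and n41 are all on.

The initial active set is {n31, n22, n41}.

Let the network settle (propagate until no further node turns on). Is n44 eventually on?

n31, n22, and n41 are on, so n35 activates (G6).
G3: n31, n41, and n35 on → n44 on.

Yes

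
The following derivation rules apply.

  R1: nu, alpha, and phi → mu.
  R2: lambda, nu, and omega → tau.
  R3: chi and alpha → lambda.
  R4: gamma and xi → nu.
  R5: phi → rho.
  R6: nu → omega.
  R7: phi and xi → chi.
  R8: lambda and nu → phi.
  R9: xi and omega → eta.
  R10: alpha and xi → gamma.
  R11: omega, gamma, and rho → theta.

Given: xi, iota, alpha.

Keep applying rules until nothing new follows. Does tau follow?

tau would need lambda, nu, and omega (R2), but lambda is never established.

No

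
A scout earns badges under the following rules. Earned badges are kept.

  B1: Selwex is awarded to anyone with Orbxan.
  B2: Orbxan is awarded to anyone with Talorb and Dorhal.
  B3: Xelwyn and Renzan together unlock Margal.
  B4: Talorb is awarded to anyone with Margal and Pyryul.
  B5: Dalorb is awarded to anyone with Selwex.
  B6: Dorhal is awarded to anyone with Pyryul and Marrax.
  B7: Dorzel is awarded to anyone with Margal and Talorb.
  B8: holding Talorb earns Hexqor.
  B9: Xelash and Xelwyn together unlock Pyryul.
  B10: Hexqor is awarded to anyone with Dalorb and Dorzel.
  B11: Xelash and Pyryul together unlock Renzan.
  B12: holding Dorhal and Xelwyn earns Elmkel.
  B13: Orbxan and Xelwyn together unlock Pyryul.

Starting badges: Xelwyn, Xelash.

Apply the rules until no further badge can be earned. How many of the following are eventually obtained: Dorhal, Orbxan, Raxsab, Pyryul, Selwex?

1

With Xelash and Xelwyn, Pyryul is earned (B9).
Dorhal would need Pyryul and Marrax (B6), but Marrax is never earned.
Orbxan would need Talorb and Dorhal (B2), but Dorhal is never earned.
No rule produces Raxsab, and it is not given.
Pyryul: reached.
Selwex would need Orbxan (B1), but Orbxan is never earned.
Reached: Pyryul — 1 of the 5.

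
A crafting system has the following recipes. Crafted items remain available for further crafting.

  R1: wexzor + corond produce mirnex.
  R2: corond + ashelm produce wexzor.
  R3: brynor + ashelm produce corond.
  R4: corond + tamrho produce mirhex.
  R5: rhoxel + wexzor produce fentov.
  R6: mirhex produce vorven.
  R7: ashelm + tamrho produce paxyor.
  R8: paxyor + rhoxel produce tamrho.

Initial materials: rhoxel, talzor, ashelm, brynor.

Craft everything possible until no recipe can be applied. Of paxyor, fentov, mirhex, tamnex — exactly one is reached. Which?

brynor + ashelm → corond (R3).
corond + ashelm → wexzor (R2).
Using R5, rhoxel and wexzor make fentov.
No rule produces tamnex, and it is not given. paxyor would need ashelm and tamrho (R7), but tamrho is never obtained. mirhex would need corond and tamrho (R4), but tamrho is never obtained.

fentov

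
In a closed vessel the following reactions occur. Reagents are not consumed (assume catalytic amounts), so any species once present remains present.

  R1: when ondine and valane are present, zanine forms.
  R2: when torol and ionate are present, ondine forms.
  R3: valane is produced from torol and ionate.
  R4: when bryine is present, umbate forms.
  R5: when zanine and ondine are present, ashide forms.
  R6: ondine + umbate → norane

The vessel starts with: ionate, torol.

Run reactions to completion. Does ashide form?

torol and ionate present → valane forms (R3).
torol and ionate present → ondine forms (R2).
ondine and valane present → zanine forms (R1).
zanine and ondine present → ashide forms (R5).

Yes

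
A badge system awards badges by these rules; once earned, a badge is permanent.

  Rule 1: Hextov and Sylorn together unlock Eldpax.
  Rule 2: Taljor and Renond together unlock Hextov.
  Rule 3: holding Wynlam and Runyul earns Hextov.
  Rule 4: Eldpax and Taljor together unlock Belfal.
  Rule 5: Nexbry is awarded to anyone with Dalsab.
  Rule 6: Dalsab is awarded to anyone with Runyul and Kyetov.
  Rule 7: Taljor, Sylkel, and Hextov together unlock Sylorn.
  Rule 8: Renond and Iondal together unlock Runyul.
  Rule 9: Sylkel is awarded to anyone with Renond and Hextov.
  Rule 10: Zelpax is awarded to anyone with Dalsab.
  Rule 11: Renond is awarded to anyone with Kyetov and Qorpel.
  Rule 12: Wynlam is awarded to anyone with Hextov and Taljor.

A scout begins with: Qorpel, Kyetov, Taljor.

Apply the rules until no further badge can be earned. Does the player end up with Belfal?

With Kyetov and Qorpel, Renond is earned (Rule 11).
With Taljor and Renond, Hextov is earned (Rule 2).
With Renond and Hextov, Sylkel is earned (Rule 9).
With Taljor, Sylkel, and Hextov, Sylorn is earned (Rule 7).
With Hextov and Sylorn, Eldpax is earned (Rule 1).
With Eldpax and Taljor, Belfal is earned (Rule 4).

Yes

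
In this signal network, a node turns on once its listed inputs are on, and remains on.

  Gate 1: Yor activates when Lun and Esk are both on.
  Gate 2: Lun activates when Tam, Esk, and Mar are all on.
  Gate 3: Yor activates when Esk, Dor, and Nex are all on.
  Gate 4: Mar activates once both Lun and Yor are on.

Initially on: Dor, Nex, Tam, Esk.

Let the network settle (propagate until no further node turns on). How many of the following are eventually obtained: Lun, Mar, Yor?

1

Gate 3: Esk, Dor, and Nex on → Yor on.
Lun would need Tam, Esk, and Mar (Gate 2), but Mar never turns on.
Mar would need Lun and Yor (Gate 4), but Lun never turns on.
Yor: reached.
Reached: Yor — 1 of the 3.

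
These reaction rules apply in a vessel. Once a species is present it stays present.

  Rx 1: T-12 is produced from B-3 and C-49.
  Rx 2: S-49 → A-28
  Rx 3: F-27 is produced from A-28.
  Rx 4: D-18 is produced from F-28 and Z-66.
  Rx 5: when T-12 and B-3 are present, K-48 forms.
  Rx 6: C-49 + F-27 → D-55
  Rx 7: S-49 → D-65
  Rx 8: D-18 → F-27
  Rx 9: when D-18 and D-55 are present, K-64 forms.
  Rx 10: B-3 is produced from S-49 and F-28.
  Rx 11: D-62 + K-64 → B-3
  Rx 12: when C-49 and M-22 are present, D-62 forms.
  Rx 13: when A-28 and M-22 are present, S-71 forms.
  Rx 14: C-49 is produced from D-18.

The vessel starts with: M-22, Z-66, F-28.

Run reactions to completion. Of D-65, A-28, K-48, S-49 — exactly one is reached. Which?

K-48

F-28 and Z-66 present → D-18 forms (Rx 4).
D-18 present → F-27 forms (Rx 8).
D-18 present → C-49 forms (Rx 14).
C-49 and M-22 present → D-62 forms (Rx 12).
C-49 and F-27 present → D-55 forms (Rx 6).
D-18 and D-55 present → K-64 forms (Rx 9).
D-62 and K-64 present → B-3 forms (Rx 11).
B-3 and C-49 present → T-12 forms (Rx 1).
T-12 and B-3 present → K-48 forms (Rx 5).
No rule produces S-49, and it is not given. D-65 would need S-49 (Rx 7), but S-49 never forms. A-28 would need S-49 (Rx 2), but S-49 never forms.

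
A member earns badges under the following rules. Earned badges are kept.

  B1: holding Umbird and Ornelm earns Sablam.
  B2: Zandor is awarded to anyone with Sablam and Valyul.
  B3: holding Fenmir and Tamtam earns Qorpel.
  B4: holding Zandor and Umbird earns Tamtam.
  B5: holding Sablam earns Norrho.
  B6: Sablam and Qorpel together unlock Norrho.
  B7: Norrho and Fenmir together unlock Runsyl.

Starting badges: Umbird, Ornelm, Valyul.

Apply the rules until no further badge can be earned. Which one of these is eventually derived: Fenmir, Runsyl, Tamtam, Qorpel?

With Umbird and Ornelm, Sablam is earned (B1).
With Sablam and Valyul, Zandor is earned (B2).
With Zandor and Umbird, Tamtam is earned (B4).
Runsyl would need Norrho and Fenmir (B7), but Fenmir is never earned. Qorpel would need Fenmir and Tamtam (B3), but Fenmir is never earned. No rule produces Fenmir, and it is not given.

Tamtam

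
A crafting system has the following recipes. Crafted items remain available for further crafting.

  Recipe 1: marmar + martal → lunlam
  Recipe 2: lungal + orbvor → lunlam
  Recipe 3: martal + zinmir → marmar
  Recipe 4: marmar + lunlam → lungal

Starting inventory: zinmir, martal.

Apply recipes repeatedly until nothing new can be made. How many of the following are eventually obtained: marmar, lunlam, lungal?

martal + zinmir → marmar (Recipe 3).
marmar + martal → lunlam (Recipe 1).
Using Recipe 4, marmar and lunlam make lungal.
marmar: reached.
lunlam: reached.
lungal: reached.
All 3 are reached.

3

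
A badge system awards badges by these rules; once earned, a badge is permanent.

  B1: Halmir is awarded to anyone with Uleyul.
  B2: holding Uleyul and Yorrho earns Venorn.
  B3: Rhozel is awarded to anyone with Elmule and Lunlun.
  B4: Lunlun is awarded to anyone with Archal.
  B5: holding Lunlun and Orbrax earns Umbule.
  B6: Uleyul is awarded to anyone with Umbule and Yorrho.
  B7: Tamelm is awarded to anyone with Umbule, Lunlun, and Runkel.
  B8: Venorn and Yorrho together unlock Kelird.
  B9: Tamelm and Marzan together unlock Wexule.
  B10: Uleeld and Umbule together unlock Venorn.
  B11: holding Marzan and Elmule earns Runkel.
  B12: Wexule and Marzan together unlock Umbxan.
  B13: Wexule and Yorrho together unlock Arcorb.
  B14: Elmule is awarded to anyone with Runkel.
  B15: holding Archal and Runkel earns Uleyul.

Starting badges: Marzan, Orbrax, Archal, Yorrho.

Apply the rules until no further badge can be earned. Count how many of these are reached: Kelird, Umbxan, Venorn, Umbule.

3

With Archal, Lunlun is earned (B4).
With Lunlun and Orbrax, Umbule is earned (B5).
With Umbule and Yorrho, Uleyul is earned (B6).
With Uleyul and Yorrho, Venorn is earned (B2).
With Venorn and Yorrho, Kelird is earned (B8).
Kelird: reached.
Umbxan would need Wexule and Marzan (B12), but Wexule is never earned.
Venorn: reached.
Umbule: reached.
Reached: Kelird, Venorn, and Umbule — 3 of the 4.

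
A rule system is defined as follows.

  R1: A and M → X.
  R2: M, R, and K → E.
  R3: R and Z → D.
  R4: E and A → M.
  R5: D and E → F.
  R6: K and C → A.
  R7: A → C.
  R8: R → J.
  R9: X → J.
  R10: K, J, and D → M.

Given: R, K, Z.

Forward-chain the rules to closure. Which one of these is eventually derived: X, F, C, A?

F

R and Z hold, so D follows (R3).
From R, R8 gives J.
From K, J, and D, R10 gives M.
From M, R, and K, R2 gives E.
D and E hold, so F follows (R5).
A would need K and C (R6), but C is never established. X would need A and M (R1), but A is never established. C would need A (R7), but A is never established.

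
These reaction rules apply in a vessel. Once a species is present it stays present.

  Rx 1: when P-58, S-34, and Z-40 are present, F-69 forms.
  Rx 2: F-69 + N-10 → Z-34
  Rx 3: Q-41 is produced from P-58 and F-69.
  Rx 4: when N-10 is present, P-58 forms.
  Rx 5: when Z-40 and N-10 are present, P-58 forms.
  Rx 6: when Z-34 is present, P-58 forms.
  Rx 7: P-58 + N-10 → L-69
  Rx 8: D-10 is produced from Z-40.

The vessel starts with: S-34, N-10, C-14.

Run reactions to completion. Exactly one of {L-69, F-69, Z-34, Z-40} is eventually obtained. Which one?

L-69

N-10 present → P-58 forms (Rx 4).
P-58 and N-10 present → L-69 forms (Rx 7).
No rule produces Z-40, and it is not given. Z-34 would need F-69 and N-10 (Rx 2), but F-69 never forms. F-69 would need P-58, S-34, and Z-40 (Rx 1), but Z-40 never forms.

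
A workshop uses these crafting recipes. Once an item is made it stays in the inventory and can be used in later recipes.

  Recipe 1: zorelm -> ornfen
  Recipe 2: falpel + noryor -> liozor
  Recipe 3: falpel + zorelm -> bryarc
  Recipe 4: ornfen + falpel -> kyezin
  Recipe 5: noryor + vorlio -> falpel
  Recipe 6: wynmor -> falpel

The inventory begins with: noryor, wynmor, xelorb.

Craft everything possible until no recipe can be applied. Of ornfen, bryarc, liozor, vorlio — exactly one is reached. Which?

liozor

Using Recipe 6, wynmor makes falpel.
falpel + noryor -> liozor (Recipe 2).
No rule produces vorlio, and it is not given. ornfen would need zorelm (Recipe 1), but zorelm is never obtained. bryarc would need falpel and zorelm (Recipe 3), but zorelm is never obtained.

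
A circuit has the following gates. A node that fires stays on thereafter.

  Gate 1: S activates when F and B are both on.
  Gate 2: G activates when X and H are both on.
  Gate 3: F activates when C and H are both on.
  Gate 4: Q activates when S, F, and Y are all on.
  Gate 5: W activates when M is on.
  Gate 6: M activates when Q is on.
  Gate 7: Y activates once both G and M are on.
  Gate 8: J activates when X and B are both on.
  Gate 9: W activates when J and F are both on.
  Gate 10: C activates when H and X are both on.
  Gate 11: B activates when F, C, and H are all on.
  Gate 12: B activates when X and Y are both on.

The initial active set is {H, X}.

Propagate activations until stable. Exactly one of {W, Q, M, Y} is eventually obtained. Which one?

Gate 10: H and X on → C on.
Gate 3: C and H on → F on.
Gate 11: F, C, and H on → B on.
Gate 8: X and B on → J on.
J and F are on, so W activates (Gate 9).
M would need Q (Gate 6), but Q never turns on. Q would need S, F, and Y (Gate 4), but Y never turns on. Y would need G and M (Gate 7), but M never turns on.

W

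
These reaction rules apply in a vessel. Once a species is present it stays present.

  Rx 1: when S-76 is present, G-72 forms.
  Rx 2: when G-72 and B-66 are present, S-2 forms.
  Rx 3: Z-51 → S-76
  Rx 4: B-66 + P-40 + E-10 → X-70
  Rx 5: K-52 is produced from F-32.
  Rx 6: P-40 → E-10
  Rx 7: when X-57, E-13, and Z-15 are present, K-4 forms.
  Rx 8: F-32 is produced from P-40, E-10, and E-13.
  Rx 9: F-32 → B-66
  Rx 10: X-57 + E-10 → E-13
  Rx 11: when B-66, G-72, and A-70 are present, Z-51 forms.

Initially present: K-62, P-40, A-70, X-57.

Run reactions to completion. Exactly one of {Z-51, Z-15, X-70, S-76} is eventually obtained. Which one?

P-40 present → E-10 forms (Rx 6).
X-57 and E-10 present → E-13 forms (Rx 10).
P-40, E-10, and E-13 present → F-32 forms (Rx 8).
F-32 present → B-66 forms (Rx 9).
B-66, P-40, and E-10 present → X-70 forms (Rx 4).
No rule produces Z-15, and it is not given. S-76 would need Z-51 (Rx 3), but Z-51 never forms. Z-51 would need B-66, G-72, and A-70 (Rx 11), but G-72 never forms.

X-70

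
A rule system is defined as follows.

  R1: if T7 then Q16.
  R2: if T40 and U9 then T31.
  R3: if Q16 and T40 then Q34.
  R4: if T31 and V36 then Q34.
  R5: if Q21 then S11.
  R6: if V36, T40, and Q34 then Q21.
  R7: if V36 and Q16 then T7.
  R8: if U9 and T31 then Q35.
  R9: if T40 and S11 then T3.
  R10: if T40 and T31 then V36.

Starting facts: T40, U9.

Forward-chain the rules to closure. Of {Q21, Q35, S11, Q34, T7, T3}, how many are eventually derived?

T40 and U9 hold, so T31 follows (R2).
From T40 and T31, R10 gives V36.
From U9 and T31, R8 gives Q35.
From T31 and V36, R4 gives Q34.
From V36, T40, and Q34, R6 gives Q21.
Q21 holds, so S11 follows (R5).
From T40 and S11, R9 gives T3.
Q21: reached.
Q35: reached.
S11: reached.
Q34: reached.
T7 would need V36 and Q16 (R7), but Q16 is never established.
T3: reached.
Reached: Q21, Q35, S11, Q34, and T3 — 5 of the 6.

5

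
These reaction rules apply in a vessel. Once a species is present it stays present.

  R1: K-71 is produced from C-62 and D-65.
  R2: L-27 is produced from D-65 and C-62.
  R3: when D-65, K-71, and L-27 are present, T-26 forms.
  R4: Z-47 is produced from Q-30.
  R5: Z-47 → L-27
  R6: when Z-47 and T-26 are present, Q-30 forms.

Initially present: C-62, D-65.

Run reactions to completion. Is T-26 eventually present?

C-62 and D-65 present → K-71 forms (R1).
D-65 and C-62 present → L-27 forms (R2).
D-65, K-71, and L-27 present → T-26 forms (R3).

Yes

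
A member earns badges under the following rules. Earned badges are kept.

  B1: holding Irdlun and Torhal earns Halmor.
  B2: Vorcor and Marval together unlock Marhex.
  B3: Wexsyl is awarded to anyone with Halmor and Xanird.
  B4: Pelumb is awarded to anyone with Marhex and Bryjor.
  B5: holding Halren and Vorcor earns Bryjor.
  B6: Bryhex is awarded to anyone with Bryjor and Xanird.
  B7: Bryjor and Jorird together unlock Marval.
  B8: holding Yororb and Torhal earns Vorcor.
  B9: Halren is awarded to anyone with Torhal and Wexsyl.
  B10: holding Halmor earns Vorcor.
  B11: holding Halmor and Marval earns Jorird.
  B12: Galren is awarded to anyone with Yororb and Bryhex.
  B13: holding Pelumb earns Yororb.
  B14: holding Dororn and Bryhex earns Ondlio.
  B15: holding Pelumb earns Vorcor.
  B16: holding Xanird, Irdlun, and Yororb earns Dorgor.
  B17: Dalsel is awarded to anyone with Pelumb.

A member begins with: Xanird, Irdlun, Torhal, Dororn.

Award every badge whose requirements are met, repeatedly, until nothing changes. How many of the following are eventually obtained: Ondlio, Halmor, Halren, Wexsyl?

4

With Irdlun and Torhal, Halmor is earned (B1).
With Halmor and Xanird, Wexsyl is earned (B3).
With Halmor, Vorcor is earned (B10).
With Torhal and Wexsyl, Halren is earned (B9).
With Halren and Vorcor, Bryjor is earned (B5).
With Bryjor and Xanird, Bryhex is earned (B6).
With Dororn and Bryhex, Ondlio is earned (B14).
Ondlio: reached.
Halmor: reached.
Halren: reached.
Wexsyl: reached.
All 4 are reached.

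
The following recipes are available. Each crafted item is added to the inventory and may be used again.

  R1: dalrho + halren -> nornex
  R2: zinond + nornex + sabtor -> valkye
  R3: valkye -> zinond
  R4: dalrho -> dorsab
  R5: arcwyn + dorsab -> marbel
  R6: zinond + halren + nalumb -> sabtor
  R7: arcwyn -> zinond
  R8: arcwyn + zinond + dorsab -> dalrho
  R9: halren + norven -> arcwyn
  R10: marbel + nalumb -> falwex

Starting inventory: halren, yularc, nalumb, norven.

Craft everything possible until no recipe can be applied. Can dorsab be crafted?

dorsab would need dalrho (R4), but dalrho is never obtained.

No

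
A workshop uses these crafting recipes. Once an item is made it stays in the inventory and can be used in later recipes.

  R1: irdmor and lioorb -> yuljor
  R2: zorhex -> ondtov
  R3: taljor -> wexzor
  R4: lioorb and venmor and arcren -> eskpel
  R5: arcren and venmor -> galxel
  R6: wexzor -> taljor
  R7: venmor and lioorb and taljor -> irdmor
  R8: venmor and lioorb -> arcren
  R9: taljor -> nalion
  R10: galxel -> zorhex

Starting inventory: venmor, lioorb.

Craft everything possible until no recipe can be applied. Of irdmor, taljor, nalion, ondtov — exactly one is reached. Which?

Using R8, venmor and lioorb make arcren.
arcren and venmor -> galxel (R5).
galxel -> zorhex (R10).
zorhex -> ondtov (R2).
taljor would need wexzor (R6), but wexzor is never obtained. irdmor would need venmor, lioorb, and taljor (R7), but taljor is never obtained. nalion would need taljor (R9), but taljor is never obtained.

ondtov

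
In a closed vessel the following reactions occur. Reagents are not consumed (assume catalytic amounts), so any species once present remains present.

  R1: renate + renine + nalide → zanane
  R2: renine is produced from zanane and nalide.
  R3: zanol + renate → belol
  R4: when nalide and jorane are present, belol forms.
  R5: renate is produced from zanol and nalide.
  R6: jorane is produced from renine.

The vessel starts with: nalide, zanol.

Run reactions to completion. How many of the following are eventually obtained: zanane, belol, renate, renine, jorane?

2

zanol and nalide present → renate forms (R5).
zanol and renate present → belol forms (R3).
zanane would need renate, renine, and nalide (R1), but renine never forms.
belol: reached.
renate: reached.
renine would need zanane and nalide (R2), but zanane never forms.
jorane would need renine (R6), but renine never forms.
Reached: belol and renate — 2 of the 5.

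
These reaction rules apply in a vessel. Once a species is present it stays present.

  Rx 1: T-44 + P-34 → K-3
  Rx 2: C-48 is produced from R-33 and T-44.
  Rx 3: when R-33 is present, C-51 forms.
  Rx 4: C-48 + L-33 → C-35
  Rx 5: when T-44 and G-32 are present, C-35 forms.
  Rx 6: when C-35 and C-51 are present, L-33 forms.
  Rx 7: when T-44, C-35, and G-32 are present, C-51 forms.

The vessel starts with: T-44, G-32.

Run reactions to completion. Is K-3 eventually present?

No

K-3 would need T-44 and P-34 (Rx 1), but P-34 never forms.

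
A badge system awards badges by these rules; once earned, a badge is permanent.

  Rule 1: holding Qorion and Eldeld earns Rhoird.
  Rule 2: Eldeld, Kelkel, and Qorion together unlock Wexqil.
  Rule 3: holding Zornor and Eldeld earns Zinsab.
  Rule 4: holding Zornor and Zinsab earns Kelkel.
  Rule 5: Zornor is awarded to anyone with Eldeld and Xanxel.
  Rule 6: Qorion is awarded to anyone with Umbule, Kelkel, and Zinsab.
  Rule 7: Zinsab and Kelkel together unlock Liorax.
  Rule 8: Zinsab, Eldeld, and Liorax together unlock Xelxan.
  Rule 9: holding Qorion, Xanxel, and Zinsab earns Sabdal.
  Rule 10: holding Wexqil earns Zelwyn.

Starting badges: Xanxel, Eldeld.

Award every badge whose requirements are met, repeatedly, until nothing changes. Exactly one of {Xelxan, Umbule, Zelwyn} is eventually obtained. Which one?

With Eldeld and Xanxel, Zornor is earned (Rule 5).
With Zornor and Eldeld, Zinsab is earned (Rule 3).
With Zornor and Zinsab, Kelkel is earned (Rule 4).
With Zinsab and Kelkel, Liorax is earned (Rule 7).
With Zinsab, Eldeld, and Liorax, Xelxan is earned (Rule 8).
Zelwyn would need Wexqil (Rule 10), but Wexqil is never earned. No rule produces Umbule, and it is not given.

Xelxan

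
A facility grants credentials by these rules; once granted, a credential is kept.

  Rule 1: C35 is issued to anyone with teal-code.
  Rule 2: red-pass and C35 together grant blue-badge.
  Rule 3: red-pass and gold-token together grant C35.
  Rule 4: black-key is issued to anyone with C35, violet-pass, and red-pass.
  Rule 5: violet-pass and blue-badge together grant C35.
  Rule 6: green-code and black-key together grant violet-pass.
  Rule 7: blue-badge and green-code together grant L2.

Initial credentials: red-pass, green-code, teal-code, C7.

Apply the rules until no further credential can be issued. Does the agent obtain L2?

Holding teal-code grants C35 (Rule 1).
Holding red-pass and C35 grants blue-badge (Rule 2).
Holding blue-badge and green-code grants L2 (Rule 7).

Yes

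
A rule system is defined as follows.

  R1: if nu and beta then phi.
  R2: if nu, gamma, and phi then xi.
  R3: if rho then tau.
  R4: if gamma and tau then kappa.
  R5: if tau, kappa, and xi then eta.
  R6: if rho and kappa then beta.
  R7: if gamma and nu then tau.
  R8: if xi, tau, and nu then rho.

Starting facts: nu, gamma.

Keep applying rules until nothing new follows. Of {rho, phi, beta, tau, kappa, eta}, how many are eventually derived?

From gamma and nu, R7 gives tau.
From gamma and tau, R4 gives kappa.
rho would need xi, tau, and nu (R8), but xi is never established.
phi would need nu and beta (R1), but beta is never established.
beta would need rho and kappa (R6), but rho is never established.
tau: reached.
kappa: reached.
eta would need tau, kappa, and xi (R5), but xi is never established.
Reached: tau and kappa — 2 of the 6.

2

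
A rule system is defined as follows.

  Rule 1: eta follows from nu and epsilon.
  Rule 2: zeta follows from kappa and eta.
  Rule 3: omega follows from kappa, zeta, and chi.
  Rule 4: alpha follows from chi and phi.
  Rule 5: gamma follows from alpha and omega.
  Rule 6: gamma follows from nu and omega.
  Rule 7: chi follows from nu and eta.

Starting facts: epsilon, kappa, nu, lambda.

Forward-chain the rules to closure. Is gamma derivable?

Yes

From nu and epsilon, Rule 1 gives eta.
nu and eta hold, so chi follows (Rule 7).
From kappa and eta, Rule 2 gives zeta.
From kappa, zeta, and chi, Rule 3 gives omega.
nu and omega hold, so gamma follows (Rule 6).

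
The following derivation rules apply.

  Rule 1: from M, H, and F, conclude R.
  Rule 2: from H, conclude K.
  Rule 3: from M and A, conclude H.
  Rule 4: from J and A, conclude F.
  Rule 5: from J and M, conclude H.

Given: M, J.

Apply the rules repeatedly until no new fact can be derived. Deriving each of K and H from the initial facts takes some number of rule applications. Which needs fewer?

H

H: J and M hold, so H follows (Rule 5). [1 rule application]
K: From J and M, Rule 5 gives H. From H, Rule 2 gives K. [2 rule applications]
H needs fewer.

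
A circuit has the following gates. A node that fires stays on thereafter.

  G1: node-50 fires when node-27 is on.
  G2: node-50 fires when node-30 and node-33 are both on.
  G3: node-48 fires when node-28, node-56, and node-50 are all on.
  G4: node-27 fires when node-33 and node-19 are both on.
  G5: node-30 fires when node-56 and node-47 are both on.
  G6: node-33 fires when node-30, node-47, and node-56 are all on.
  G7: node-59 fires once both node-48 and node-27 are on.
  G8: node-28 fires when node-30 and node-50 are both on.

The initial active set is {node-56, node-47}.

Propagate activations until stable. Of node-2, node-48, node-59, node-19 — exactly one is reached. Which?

G5: node-56 and node-47 on → node-30 on.
G6: node-30, node-47, and node-56 on → node-33 on.
G2: node-30 and node-33 on → node-50 on.
G8: node-30 and node-50 on → node-28 on.
node-28, node-56, and node-50 are on, so node-48 fires (G3).
No rule produces node-2, and it is not given. No rule produces node-19, and it is not given. node-59 would need node-48 and node-27 (G7), but node-27 never turns on.

node-48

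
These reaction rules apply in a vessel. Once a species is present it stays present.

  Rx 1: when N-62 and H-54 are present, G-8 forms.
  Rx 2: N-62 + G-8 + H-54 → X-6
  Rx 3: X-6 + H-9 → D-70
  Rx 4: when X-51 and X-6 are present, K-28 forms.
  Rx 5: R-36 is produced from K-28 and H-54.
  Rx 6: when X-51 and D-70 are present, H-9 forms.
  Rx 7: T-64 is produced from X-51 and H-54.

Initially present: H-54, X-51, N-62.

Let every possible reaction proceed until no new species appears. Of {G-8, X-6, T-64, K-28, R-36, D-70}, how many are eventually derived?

5

X-51 and H-54 present → T-64 forms (Rx 7).
N-62 and H-54 present → G-8 forms (Rx 1).
N-62, G-8, and H-54 present → X-6 forms (Rx 2).
X-51 and X-6 present → K-28 forms (Rx 4).
K-28 and H-54 present → R-36 forms (Rx 5).
G-8: reached.
X-6: reached.
T-64: reached.
K-28: reached.
R-36: reached.
D-70 would need X-6 and H-9 (Rx 3), but H-9 never forms.
Reached: G-8, X-6, T-64, K-28, and R-36 — 5 of the 6.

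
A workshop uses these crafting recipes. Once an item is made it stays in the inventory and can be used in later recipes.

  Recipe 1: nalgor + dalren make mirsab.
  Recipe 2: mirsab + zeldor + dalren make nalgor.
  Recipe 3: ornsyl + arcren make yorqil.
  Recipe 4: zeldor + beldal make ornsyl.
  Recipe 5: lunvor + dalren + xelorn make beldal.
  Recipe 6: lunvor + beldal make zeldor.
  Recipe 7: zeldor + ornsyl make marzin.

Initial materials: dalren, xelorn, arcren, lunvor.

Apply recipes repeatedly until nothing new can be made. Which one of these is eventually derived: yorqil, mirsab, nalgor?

lunvor + dalren + xelorn → beldal (Recipe 5).
Using Recipe 6, lunvor and beldal make zeldor.
zeldor + beldal → ornsyl (Recipe 4).
Using Recipe 3, ornsyl and arcren make yorqil.
mirsab would need nalgor and dalren (Recipe 1), but nalgor is never obtained. nalgor would need mirsab, zeldor, and dalren (Recipe 2), but mirsab is never obtained.

yorqil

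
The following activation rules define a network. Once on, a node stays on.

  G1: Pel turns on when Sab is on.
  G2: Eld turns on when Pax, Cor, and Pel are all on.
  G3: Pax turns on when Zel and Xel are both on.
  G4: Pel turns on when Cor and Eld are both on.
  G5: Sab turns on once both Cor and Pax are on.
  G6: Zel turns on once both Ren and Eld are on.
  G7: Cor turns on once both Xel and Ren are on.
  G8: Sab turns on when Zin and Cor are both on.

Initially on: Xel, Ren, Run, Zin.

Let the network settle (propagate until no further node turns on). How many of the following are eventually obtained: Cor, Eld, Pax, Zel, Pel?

2

Xel and Ren are on, so Cor turns on (G7).
G8: Zin and Cor on → Sab on.
Sab is on, so Pel turns on (G1).
Cor: reached.
Eld would need Pax, Cor, and Pel (G2), but Pax never turns on.
Pax would need Zel and Xel (G3), but Zel never turns on.
Zel would need Ren and Eld (G6), but Eld never turns on.
Pel: reached.
Reached: Cor and Pel — 2 of the 5.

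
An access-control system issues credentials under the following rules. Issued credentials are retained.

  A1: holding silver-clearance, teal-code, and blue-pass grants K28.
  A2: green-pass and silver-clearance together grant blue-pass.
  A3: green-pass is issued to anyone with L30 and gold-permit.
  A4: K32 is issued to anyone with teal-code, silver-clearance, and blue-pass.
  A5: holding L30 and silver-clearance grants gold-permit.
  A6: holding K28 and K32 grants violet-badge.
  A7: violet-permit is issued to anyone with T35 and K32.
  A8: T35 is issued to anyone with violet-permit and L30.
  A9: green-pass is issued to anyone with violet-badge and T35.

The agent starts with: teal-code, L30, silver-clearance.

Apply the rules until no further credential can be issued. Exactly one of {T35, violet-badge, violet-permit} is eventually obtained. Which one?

violet-badge

Holding L30 and silver-clearance grants gold-permit (A5).
Holding L30 and gold-permit grants green-pass (A3).
Holding green-pass and silver-clearance grants blue-pass (A2).
Holding teal-code, silver-clearance, and blue-pass grants K32 (A4).
Holding silver-clearance, teal-code, and blue-pass grants K28 (A1).
Holding K28 and K32 grants violet-badge (A6).
violet-permit would need T35 and K32 (A7), but T35 is never granted. T35 would need violet-permit and L30 (A8), but violet-permit is never granted.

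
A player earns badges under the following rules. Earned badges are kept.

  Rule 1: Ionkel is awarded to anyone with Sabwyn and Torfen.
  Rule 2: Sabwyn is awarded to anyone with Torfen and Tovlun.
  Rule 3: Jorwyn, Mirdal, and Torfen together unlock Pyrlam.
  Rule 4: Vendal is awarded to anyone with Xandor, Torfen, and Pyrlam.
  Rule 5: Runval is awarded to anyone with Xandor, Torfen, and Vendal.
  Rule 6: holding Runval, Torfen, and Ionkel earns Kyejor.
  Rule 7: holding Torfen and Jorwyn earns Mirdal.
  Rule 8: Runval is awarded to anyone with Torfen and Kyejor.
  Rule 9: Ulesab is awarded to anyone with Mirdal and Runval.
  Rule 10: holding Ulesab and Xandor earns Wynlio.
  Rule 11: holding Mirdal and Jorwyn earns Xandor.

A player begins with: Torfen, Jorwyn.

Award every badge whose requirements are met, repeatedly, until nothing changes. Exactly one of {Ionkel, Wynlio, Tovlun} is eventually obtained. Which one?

With Torfen and Jorwyn, Mirdal is earned (Rule 7).
With Jorwyn, Mirdal, and Torfen, Pyrlam is earned (Rule 3).
With Mirdal and Jorwyn, Xandor is earned (Rule 11).
With Xandor, Torfen, and Pyrlam, Vendal is earned (Rule 4).
With Xandor, Torfen, and Vendal, Runval is earned (Rule 5).
With Mirdal and Runval, Ulesab is earned (Rule 9).
With Ulesab and Xandor, Wynlio is earned (Rule 10).
Ionkel would need Sabwyn and Torfen (Rule 1), but Sabwyn is never earned. No rule produces Tovlun, and it is not given.

Wynlio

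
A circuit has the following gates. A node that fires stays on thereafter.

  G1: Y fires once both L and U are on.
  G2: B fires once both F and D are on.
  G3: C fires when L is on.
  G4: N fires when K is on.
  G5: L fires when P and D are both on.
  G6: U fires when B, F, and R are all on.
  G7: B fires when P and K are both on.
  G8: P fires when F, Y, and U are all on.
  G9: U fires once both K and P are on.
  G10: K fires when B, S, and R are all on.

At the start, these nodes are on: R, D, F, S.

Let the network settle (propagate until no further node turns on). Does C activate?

C would need L (G3), but L never turns on.

No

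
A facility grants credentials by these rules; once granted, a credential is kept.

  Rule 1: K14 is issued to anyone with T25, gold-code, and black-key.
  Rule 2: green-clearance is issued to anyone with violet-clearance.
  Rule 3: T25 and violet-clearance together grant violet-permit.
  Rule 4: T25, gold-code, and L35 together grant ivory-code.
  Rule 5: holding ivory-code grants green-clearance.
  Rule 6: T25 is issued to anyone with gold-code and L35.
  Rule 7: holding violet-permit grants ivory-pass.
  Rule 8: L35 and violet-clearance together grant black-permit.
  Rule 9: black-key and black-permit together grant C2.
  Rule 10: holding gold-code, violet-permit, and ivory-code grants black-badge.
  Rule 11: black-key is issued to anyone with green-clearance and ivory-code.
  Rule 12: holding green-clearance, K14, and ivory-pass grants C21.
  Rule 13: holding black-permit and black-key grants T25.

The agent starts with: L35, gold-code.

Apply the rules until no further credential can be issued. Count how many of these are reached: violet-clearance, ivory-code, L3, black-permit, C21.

Holding gold-code and L35 grants T25 (Rule 6).
Holding T25, gold-code, and L35 grants ivory-code (Rule 4).
No rule produces violet-clearance, and it is not given.
ivory-code: reached.
No rule produces L3, and it is not given.
black-permit would need L35 and violet-clearance (Rule 8), but violet-clearance is never granted.
C21 would need green-clearance, K14, and ivory-pass (Rule 12), but ivory-pass is never granted.
Reached: ivory-code — 1 of the 5.

1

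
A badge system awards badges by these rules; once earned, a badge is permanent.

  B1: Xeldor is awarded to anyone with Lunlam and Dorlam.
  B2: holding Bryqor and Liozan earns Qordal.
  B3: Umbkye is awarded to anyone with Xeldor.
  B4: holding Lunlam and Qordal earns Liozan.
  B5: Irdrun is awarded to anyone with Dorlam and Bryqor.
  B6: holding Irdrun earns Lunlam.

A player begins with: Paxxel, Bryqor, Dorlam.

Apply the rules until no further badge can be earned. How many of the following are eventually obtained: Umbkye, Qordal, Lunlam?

With Dorlam and Bryqor, Irdrun is earned (B5).
With Irdrun, Lunlam is earned (B6).
With Lunlam and Dorlam, Xeldor is earned (B1).
With Xeldor, Umbkye is earned (B3).
Umbkye: reached.
Qordal would need Bryqor and Liozan (B2), but Liozan is never earned.
Lunlam: reached.
Reached: Umbkye and Lunlam — 2 of the 3.

2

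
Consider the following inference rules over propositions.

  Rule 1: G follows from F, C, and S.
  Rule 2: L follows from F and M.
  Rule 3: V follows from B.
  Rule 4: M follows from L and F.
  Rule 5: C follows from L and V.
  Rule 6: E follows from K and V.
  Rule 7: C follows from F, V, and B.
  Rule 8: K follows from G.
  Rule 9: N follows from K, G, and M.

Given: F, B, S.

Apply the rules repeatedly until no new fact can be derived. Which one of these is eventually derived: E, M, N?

E

B holds, so V follows (Rule 3).
F, V, and B hold, so C follows (Rule 7).
F, C, and S hold, so G follows (Rule 1).
G holds, so K follows (Rule 8).
K and V hold, so E follows (Rule 6).
N would need K, G, and M (Rule 9), but M is never established. M would need L and F (Rule 4), but L is never established.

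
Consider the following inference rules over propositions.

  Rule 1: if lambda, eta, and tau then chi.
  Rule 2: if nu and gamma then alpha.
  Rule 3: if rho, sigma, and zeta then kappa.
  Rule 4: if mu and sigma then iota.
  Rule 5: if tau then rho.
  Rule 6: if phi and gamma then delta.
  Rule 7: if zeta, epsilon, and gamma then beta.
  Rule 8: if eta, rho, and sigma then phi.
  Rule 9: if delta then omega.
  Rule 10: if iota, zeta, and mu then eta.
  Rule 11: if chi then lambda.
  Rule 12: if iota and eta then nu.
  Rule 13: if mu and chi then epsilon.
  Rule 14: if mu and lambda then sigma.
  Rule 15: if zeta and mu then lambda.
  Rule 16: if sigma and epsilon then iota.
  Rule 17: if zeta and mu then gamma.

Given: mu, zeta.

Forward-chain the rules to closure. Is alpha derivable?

Yes

From zeta and mu, Rule 17 gives gamma.
From zeta and mu, Rule 15 gives lambda.
From mu and lambda, Rule 14 gives sigma.
From mu and sigma, Rule 4 gives iota.
From iota, zeta, and mu, Rule 10 gives eta.
From iota and eta, Rule 12 gives nu.
From nu and gamma, Rule 2 gives alpha.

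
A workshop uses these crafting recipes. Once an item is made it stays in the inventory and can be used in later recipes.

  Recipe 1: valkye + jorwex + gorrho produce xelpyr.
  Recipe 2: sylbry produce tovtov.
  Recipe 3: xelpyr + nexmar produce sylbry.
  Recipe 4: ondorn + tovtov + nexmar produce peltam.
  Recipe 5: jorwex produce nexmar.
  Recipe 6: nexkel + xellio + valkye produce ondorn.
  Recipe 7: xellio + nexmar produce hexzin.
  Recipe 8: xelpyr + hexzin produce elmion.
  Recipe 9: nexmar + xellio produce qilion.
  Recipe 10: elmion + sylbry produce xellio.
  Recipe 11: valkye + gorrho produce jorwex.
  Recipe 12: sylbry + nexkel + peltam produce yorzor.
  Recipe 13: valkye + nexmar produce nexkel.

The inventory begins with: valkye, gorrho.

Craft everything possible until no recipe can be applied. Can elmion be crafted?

elmion would need xelpyr and hexzin (Recipe 8), but hexzin is never obtained.

No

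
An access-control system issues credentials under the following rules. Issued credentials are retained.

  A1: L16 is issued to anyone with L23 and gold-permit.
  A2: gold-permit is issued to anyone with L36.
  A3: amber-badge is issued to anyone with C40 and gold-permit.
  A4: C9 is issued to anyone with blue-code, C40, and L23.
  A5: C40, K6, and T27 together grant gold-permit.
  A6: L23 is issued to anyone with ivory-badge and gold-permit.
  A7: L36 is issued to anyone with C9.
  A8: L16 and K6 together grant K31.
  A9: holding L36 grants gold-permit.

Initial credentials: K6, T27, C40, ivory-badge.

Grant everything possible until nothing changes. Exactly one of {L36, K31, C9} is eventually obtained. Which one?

K31

Holding C40, K6, and T27 grants gold-permit (A5).
Holding ivory-badge and gold-permit grants L23 (A6).
Holding L23 and gold-permit grants L16 (A1).
Holding L16 and K6 grants K31 (A8).
L36 would need C9 (A7), but C9 is never granted. C9 would need blue-code, C40, and L23 (A4), but blue-code is never granted.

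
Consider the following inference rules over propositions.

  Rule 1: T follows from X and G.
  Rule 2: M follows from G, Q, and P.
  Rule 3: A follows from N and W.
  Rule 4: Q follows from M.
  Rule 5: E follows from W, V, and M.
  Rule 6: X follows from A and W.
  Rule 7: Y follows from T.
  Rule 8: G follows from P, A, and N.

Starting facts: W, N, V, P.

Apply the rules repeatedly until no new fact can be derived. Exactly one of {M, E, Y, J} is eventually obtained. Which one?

Y

N and W hold, so A follows (Rule 3).
From P, A, and N, Rule 8 gives G.
From A and W, Rule 6 gives X.
X and G hold, so T follows (Rule 1).
T holds, so Y follows (Rule 7).
No rule produces J, and it is not given. E would need W, V, and M (Rule 5), but M is never established. M would need G, Q, and P (Rule 2), but Q is never established.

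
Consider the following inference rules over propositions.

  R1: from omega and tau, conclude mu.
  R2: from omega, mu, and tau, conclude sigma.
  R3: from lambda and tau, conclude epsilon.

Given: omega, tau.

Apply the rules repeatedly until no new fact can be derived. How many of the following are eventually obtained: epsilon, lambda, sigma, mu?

omega and tau hold, so mu follows (R1).
From omega, mu, and tau, R2 gives sigma.
epsilon would need lambda and tau (R3), but lambda is never established.
No rule produces lambda, and it is not given.
sigma: reached.
mu: reached.
Reached: sigma and mu — 2 of the 4.

2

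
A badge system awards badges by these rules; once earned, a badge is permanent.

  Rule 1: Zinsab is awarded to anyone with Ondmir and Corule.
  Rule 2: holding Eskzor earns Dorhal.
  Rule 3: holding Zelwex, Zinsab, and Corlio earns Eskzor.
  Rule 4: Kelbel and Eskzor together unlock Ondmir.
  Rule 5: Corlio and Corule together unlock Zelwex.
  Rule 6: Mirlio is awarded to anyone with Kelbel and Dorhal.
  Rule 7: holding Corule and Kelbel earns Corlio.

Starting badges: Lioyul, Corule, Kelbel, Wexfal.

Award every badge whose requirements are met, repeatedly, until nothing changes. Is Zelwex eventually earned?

Yes

With Corule and Kelbel, Corlio is earned (Rule 7).
With Corlio and Corule, Zelwex is earned (Rule 5).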